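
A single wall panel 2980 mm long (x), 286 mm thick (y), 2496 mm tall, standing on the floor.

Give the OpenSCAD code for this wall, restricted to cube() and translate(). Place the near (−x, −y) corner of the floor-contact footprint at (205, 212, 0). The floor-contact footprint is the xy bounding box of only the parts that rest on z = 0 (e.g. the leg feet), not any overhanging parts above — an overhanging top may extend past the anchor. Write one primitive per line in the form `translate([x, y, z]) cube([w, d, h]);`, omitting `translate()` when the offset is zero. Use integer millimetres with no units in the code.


translate([205, 212, 0]) cube([2980, 286, 2496]);


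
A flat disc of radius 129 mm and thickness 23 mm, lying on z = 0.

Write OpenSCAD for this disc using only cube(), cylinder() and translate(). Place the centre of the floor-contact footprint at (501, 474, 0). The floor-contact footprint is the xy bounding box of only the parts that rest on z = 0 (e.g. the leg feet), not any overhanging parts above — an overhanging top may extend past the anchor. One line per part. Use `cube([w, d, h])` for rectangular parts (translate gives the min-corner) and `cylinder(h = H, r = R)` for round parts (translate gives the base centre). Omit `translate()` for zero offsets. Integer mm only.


translate([501, 474, 0]) cylinder(h = 23, r = 129);


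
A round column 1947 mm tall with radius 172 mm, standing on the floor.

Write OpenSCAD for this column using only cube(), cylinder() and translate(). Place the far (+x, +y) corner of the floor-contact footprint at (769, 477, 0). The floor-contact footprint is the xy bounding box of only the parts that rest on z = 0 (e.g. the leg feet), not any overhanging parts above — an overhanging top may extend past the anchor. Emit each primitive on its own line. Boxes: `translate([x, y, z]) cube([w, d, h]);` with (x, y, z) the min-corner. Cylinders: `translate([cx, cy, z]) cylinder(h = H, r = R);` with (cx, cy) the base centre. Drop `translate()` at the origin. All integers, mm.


translate([597, 305, 0]) cylinder(h = 1947, r = 172);


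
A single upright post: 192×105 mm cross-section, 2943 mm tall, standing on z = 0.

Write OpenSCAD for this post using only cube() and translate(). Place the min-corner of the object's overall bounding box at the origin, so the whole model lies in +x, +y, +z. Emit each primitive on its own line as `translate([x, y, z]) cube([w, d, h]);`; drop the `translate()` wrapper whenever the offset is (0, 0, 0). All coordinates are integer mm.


cube([192, 105, 2943]);


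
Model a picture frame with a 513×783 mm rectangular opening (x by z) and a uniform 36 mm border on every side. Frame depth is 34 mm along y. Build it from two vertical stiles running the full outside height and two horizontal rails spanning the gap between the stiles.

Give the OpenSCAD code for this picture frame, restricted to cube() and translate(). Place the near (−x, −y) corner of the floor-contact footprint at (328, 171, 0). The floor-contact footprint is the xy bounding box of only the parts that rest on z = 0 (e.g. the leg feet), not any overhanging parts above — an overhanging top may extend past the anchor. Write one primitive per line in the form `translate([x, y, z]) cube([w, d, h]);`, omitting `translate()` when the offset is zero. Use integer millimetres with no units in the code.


translate([328, 171, 0]) cube([36, 34, 855]);
translate([877, 171, 0]) cube([36, 34, 855]);
translate([364, 171, 0]) cube([513, 34, 36]);
translate([364, 171, 819]) cube([513, 34, 36]);


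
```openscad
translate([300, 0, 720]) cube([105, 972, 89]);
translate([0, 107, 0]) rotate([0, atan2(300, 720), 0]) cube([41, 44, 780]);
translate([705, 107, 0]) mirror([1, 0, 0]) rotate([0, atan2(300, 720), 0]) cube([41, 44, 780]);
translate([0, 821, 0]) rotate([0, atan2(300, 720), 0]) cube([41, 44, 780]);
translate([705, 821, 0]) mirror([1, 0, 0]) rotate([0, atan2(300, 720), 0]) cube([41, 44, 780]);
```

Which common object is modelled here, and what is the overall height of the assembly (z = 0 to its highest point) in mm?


A sawhorse. The overall height is 809 mm.

A beam across two mirrored pairs of raked legs — a sawhorse. The beam's underside is at z = 720 (matching the legs' vertical rise in atan2(300, 720)) and the beam is 89 mm tall, so its top is at 720 + 89 = 809 mm. The raked legs top out at the beam's underside, so that is the highest point.


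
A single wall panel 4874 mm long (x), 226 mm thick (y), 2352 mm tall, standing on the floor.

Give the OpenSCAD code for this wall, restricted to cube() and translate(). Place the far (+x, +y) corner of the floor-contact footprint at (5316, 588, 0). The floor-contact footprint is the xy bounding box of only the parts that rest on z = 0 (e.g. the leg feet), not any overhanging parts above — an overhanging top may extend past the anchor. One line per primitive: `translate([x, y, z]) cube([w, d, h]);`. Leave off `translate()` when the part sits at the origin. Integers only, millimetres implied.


translate([442, 362, 0]) cube([4874, 226, 2352]);


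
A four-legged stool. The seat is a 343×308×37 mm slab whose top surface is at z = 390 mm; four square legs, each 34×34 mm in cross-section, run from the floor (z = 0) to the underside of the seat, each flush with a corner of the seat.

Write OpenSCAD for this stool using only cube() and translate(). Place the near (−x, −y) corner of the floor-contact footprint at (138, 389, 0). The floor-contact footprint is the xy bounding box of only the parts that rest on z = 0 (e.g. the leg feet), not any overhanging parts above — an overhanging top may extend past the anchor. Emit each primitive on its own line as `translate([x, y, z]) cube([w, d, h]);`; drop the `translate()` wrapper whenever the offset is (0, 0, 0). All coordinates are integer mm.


// leg_h = 390 - 37 = 353
translate([138, 389, 353]) cube([343, 308, 37]);
translate([138, 389, 0]) cube([34, 34, 353]);
translate([447, 389, 0]) cube([34, 34, 353]);
translate([138, 663, 0]) cube([34, 34, 353]);
translate([447, 663, 0]) cube([34, 34, 353]);


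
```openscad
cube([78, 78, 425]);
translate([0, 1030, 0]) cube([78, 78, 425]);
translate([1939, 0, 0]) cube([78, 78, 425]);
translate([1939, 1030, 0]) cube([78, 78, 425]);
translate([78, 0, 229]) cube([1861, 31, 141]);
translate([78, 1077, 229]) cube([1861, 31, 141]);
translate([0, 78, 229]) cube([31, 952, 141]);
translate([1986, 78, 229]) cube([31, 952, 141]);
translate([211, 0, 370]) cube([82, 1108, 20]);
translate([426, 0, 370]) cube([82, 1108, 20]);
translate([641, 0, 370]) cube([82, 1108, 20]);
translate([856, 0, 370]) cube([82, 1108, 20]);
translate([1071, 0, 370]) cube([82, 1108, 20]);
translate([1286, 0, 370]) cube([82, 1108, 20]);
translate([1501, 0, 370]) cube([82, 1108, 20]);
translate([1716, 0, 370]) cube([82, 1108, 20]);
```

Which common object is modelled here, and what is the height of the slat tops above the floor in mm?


A bed frame. The slat-top height is 390 mm.

Four posts, four rails, and a row of slats — a bed frame. Slats sit on the rails at z = 229 + 141 = 370; with slat thickness 20, the top is 390 mm.


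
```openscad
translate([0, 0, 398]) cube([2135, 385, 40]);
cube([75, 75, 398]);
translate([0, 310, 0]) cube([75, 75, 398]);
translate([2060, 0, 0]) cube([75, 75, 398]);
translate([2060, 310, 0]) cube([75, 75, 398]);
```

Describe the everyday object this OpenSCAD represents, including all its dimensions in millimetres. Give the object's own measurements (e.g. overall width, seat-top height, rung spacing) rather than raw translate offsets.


A long wooden bench with a 2135 mm (x) × 385 mm (y) seat, 40 mm thick, its top surface 438 mm above the floor. Four 75 mm square legs at the seat corners, flush with the edges, run from z = 0 to the seat underside.


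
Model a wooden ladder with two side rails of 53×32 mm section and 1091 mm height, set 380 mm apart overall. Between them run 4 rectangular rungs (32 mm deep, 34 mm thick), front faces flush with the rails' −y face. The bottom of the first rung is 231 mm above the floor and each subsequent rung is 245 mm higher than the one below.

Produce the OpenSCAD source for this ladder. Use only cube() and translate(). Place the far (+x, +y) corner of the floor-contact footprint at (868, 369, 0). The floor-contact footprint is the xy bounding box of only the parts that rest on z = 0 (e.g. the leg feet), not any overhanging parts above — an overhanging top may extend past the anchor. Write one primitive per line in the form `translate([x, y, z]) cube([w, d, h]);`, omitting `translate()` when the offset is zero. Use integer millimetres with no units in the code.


translate([488, 337, 0]) cube([53, 32, 1091]);
translate([815, 337, 0]) cube([53, 32, 1091]);
translate([541, 337, 231]) cube([274, 32, 34]);
translate([541, 337, 476]) cube([274, 32, 34]);
translate([541, 337, 721]) cube([274, 32, 34]);
translate([541, 337, 966]) cube([274, 32, 34]);


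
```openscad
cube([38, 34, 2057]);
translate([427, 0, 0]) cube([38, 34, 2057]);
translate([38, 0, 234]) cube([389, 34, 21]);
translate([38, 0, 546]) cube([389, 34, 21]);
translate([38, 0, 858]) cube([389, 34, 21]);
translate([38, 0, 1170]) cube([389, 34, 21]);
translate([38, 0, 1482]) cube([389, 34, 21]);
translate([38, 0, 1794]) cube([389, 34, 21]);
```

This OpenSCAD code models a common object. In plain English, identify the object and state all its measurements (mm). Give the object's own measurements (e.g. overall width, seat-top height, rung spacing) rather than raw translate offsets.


A straight ladder. Two 38×34 mm vertical rails, 2057 mm tall, stand 465 mm apart (outside-to-outside) with their front faces coplanar on the −y side. 6 rungs, each 34 mm deep and 21 mm tall, span between the inner faces of the rails, front faces flush with the rails. The lowest rung's underside is at z = 234 mm and rungs are spaced 312 mm apart (underside to underside).


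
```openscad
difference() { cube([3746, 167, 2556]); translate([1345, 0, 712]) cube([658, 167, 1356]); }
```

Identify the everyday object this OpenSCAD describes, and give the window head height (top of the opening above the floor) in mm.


A wall with a window opening. The window head height is 2068 mm.

A wall with a rectangular opening subtracted — a window. Sill at z = 712, opening 1356 mm tall, so the head is at 712 + 1356 = 2068 mm.


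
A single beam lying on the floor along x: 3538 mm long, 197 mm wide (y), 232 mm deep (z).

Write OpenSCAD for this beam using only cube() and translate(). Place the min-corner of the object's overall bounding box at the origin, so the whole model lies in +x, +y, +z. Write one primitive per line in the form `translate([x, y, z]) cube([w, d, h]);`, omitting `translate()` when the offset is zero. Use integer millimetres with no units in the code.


cube([3538, 197, 232]);


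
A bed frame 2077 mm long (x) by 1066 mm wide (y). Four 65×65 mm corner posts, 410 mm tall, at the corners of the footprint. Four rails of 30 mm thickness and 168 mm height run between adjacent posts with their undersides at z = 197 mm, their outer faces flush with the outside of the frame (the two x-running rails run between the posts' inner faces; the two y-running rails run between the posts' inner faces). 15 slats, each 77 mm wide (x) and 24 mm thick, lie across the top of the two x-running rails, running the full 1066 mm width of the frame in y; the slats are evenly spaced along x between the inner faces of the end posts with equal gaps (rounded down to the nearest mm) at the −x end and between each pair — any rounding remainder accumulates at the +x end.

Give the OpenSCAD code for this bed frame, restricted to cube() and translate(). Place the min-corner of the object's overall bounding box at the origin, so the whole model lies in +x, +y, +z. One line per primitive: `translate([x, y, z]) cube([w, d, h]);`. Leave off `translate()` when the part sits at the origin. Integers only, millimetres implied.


cube([65, 65, 410]);
translate([0, 1001, 0]) cube([65, 65, 410]);
translate([2012, 0, 0]) cube([65, 65, 410]);
translate([2012, 1001, 0]) cube([65, 65, 410]);
translate([65, 0, 197]) cube([1947, 30, 168]);
translate([65, 1036, 197]) cube([1947, 30, 168]);
translate([0, 65, 197]) cube([30, 936, 168]);
translate([2047, 65, 197]) cube([30, 936, 168]);
translate([114, 0, 365]) cube([77, 1066, 24]);
translate([240, 0, 365]) cube([77, 1066, 24]);
translate([366, 0, 365]) cube([77, 1066, 24]);
translate([492, 0, 365]) cube([77, 1066, 24]);
translate([618, 0, 365]) cube([77, 1066, 24]);
translate([744, 0, 365]) cube([77, 1066, 24]);
translate([870, 0, 365]) cube([77, 1066, 24]);
translate([996, 0, 365]) cube([77, 1066, 24]);
translate([1122, 0, 365]) cube([77, 1066, 24]);
translate([1248, 0, 365]) cube([77, 1066, 24]);
translate([1374, 0, 365]) cube([77, 1066, 24]);
translate([1500, 0, 365]) cube([77, 1066, 24]);
translate([1626, 0, 365]) cube([77, 1066, 24]);
translate([1752, 0, 365]) cube([77, 1066, 24]);
translate([1878, 0, 365]) cube([77, 1066, 24]);


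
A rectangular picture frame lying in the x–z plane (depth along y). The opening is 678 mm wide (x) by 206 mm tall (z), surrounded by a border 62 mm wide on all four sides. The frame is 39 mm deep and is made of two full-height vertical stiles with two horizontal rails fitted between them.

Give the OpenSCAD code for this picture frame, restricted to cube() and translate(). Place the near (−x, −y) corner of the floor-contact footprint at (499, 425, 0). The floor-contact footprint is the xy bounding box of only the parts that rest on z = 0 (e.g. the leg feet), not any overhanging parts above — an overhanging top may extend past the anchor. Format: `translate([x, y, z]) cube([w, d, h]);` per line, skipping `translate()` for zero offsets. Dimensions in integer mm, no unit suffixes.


translate([499, 425, 0]) cube([62, 39, 330]);
translate([1239, 425, 0]) cube([62, 39, 330]);
translate([561, 425, 0]) cube([678, 39, 62]);
translate([561, 425, 268]) cube([678, 39, 62]);


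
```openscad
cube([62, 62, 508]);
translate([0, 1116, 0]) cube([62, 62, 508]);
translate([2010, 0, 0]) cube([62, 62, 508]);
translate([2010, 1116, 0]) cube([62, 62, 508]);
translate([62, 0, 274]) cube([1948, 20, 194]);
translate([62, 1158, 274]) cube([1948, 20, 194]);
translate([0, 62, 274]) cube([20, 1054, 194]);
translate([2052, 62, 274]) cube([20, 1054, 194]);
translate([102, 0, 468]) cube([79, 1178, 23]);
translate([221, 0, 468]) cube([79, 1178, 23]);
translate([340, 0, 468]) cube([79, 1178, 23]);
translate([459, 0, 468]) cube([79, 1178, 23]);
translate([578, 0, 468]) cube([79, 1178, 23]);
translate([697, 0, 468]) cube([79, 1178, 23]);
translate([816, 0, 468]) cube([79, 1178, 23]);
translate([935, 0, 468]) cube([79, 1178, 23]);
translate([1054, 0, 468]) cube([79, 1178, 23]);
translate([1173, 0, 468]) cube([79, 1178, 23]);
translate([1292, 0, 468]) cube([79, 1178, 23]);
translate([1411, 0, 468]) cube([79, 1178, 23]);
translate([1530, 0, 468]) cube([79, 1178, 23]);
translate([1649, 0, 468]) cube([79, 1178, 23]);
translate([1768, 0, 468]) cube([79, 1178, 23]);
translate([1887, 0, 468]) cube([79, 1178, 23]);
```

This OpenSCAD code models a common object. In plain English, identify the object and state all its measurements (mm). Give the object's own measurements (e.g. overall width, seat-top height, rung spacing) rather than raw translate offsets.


A bed frame 2072 mm long (x) by 1178 mm wide (y). Four 62×62 mm corner posts, 508 mm tall, at the corners of the footprint. Four rails of 20 mm thickness and 194 mm height run between adjacent posts with their undersides at z = 274 mm, their outer faces flush with the outside of the frame (the two x-running rails run between the posts' inner faces; the two y-running rails run between the posts' inner faces). 16 slats, each 79 mm wide (x) and 23 mm thick, lie across the top of the two x-running rails, running the full 1178 mm width of the frame in y; along x they sit between the end posts with a 40 mm gap after the −x posts and between neighbouring slats, leaving 44 mm before the +x posts.


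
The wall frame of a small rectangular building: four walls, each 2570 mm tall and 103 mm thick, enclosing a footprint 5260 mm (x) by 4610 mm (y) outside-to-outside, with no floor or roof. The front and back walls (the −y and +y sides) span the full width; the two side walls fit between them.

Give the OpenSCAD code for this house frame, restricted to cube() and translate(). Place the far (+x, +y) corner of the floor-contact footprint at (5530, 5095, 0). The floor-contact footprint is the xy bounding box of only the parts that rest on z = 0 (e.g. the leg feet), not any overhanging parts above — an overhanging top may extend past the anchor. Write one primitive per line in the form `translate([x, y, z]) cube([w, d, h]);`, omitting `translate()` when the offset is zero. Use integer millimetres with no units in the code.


translate([270, 485, 0]) cube([5260, 103, 2570]);
translate([270, 4992, 0]) cube([5260, 103, 2570]);
translate([270, 588, 0]) cube([103, 4404, 2570]);
translate([5427, 588, 0]) cube([103, 4404, 2570]);


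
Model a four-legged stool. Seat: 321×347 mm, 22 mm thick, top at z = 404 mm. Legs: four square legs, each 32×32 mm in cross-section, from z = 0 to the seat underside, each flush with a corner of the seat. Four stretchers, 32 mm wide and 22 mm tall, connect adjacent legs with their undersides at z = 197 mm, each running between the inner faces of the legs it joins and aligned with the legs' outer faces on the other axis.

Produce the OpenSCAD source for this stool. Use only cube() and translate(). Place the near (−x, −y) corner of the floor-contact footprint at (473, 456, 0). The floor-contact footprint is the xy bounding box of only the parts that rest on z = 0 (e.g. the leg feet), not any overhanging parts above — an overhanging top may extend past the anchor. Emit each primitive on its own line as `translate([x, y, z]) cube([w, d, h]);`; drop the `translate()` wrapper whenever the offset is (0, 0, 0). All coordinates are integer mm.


// leg_h = 404 - 22 = 382
// stretcher span = 321 - 2*32 = 257
translate([473, 456, 382]) cube([321, 347, 22]);
translate([473, 456, 0]) cube([32, 32, 382]);
translate([762, 456, 0]) cube([32, 32, 382]);
translate([473, 771, 0]) cube([32, 32, 382]);
translate([762, 771, 0]) cube([32, 32, 382]);
translate([505, 456, 197]) cube([257, 32, 22]);
translate([505, 771, 197]) cube([257, 32, 22]);
translate([473, 488, 197]) cube([32, 283, 22]);
translate([762, 488, 197]) cube([32, 283, 22]);


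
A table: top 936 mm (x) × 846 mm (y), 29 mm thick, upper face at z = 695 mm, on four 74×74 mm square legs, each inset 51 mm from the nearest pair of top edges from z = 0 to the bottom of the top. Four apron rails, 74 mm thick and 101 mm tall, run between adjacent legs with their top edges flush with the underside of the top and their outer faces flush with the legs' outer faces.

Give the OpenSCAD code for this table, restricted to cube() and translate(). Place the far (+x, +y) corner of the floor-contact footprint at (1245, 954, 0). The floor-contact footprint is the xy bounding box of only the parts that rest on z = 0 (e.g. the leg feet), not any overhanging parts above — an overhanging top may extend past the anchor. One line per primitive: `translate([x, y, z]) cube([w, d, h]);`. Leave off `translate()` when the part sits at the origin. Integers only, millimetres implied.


translate([360, 159, 666]) cube([936, 846, 29]);
translate([411, 210, 0]) cube([74, 74, 666]);
translate([1171, 210, 0]) cube([74, 74, 666]);
translate([411, 880, 0]) cube([74, 74, 666]);
translate([1171, 880, 0]) cube([74, 74, 666]);
translate([485, 210, 565]) cube([686, 74, 101]);
translate([485, 880, 565]) cube([686, 74, 101]);
translate([411, 284, 565]) cube([74, 596, 101]);
translate([1171, 284, 565]) cube([74, 596, 101]);


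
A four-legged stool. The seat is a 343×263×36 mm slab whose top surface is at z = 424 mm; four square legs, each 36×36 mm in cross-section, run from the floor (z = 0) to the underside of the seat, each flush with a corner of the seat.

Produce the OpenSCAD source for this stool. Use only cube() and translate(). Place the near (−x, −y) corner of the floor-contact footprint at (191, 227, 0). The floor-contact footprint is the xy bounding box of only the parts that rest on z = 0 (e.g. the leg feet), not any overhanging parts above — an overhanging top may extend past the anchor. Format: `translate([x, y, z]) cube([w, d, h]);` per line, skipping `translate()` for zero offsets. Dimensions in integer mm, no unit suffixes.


translate([191, 227, 388]) cube([343, 263, 36]);
translate([191, 227, 0]) cube([36, 36, 388]);
translate([498, 227, 0]) cube([36, 36, 388]);
translate([191, 454, 0]) cube([36, 36, 388]);
translate([498, 454, 0]) cube([36, 36, 388]);


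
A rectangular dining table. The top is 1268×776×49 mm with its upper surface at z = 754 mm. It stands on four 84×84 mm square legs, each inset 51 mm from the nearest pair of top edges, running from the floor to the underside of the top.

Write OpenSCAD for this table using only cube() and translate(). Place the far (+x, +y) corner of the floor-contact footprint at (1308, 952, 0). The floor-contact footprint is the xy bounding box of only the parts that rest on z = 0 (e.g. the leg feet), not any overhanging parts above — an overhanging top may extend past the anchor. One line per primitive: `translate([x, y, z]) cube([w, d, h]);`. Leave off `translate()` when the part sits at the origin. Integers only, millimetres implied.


// leg_h = 754 - 49 = 705
translate([91, 227, 705]) cube([1268, 776, 49]);
translate([142, 278, 0]) cube([84, 84, 705]);
translate([1224, 278, 0]) cube([84, 84, 705]);
translate([142, 868, 0]) cube([84, 84, 705]);
translate([1224, 868, 0]) cube([84, 84, 705]);


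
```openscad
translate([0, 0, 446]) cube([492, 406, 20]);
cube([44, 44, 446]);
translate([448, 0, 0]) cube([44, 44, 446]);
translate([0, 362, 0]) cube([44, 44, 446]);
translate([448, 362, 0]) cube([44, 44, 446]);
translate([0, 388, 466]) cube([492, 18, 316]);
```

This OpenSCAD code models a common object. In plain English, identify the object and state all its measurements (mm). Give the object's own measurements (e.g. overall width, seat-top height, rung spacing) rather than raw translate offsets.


A chair. The seat is a 492×406×20 mm slab with its top at z = 466 mm, on four 44×44 mm corner legs (flush with the seat edges, standing on z = 0). A flat backrest 18 mm thick, 316 mm tall, spans the full seat width and rises from the seat top along its +y edge, rear face flush with the rear of the seat.


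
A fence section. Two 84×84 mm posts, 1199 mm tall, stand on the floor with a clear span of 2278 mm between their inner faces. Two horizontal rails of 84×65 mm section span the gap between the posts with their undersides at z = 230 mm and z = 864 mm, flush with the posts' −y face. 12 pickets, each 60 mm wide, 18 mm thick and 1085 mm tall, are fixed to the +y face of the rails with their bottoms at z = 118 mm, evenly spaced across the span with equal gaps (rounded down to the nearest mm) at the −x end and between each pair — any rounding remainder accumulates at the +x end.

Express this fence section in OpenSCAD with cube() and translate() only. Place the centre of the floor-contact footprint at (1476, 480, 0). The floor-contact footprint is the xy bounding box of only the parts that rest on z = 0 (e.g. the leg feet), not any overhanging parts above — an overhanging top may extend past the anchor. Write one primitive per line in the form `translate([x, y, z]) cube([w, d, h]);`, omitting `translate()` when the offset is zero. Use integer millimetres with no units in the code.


translate([253, 438, 0]) cube([84, 84, 1199]);
translate([2615, 438, 0]) cube([84, 84, 1199]);
translate([337, 438, 230]) cube([2278, 84, 65]);
translate([337, 438, 864]) cube([2278, 84, 65]);
translate([456, 522, 118]) cube([60, 18, 1085]);
translate([635, 522, 118]) cube([60, 18, 1085]);
translate([814, 522, 118]) cube([60, 18, 1085]);
translate([993, 522, 118]) cube([60, 18, 1085]);
translate([1172, 522, 118]) cube([60, 18, 1085]);
translate([1351, 522, 118]) cube([60, 18, 1085]);
translate([1530, 522, 118]) cube([60, 18, 1085]);
translate([1709, 522, 118]) cube([60, 18, 1085]);
translate([1888, 522, 118]) cube([60, 18, 1085]);
translate([2067, 522, 118]) cube([60, 18, 1085]);
translate([2246, 522, 118]) cube([60, 18, 1085]);
translate([2425, 522, 118]) cube([60, 18, 1085]);


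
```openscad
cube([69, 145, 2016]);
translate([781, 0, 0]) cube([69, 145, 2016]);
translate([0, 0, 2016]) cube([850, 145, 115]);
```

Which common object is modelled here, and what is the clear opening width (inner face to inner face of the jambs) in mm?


A door frame. The clear opening width is 712 mm.

Two 2016 mm tall posts with a header on top — a door frame. The left jamb is 69 mm wide at x = 0; the right jamb starts at x = 781. The clear opening is 781 − 69 = 712 mm.


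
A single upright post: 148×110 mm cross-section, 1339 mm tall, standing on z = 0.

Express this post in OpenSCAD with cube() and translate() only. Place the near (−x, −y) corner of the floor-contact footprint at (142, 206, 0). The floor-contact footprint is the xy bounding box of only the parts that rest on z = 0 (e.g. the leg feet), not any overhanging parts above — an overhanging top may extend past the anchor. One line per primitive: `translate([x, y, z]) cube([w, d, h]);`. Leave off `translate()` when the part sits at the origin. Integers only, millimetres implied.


translate([142, 206, 0]) cube([148, 110, 1339]);


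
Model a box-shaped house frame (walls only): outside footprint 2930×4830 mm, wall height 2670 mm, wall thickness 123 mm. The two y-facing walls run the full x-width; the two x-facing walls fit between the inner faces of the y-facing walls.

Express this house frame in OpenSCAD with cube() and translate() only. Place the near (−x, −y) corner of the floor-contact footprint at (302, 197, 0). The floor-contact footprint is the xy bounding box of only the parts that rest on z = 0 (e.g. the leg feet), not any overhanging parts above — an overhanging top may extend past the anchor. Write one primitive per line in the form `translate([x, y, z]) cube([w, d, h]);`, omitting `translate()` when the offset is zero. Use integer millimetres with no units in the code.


translate([302, 197, 0]) cube([2930, 123, 2670]);
translate([302, 4904, 0]) cube([2930, 123, 2670]);
translate([302, 320, 0]) cube([123, 4584, 2670]);
translate([3109, 320, 0]) cube([123, 4584, 2670]);


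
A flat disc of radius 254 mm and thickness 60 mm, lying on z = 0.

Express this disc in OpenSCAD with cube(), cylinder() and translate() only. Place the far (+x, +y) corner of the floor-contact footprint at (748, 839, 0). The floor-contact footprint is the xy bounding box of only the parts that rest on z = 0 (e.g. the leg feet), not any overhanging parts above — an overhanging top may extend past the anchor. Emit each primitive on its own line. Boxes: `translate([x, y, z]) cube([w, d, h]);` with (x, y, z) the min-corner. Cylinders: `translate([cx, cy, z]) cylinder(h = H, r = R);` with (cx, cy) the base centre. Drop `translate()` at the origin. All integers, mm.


translate([494, 585, 0]) cylinder(h = 60, r = 254);


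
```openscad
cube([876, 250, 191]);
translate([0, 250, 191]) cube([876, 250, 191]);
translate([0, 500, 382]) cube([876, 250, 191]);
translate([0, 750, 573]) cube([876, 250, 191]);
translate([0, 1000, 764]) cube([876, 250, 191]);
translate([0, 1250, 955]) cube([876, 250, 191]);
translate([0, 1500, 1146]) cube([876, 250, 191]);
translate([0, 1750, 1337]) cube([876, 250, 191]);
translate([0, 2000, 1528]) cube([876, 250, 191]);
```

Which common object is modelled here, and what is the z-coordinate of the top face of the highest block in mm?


A staircase. The total rise is 1719 mm.

9 identical blocks, each offset up and back from the previous — a staircase. Each step is 191 mm tall and there are 9 of them, so the total rise is 9 × 191 = 1719 mm.


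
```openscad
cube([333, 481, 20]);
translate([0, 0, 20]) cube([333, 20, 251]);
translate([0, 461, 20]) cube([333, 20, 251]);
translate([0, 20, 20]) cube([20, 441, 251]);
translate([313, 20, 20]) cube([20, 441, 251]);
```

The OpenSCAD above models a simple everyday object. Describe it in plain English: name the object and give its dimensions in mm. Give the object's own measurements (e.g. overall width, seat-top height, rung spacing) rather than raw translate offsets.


An open-topped rectangular box: outside dimensions 333×481×271 mm, with a uniform wall and base thickness of 20 mm. The base is a full 333×481 slab on the floor; four walls sit on top of the base. The front and back walls (the −y and +y sides) span the full width; the two side walls fit between them.


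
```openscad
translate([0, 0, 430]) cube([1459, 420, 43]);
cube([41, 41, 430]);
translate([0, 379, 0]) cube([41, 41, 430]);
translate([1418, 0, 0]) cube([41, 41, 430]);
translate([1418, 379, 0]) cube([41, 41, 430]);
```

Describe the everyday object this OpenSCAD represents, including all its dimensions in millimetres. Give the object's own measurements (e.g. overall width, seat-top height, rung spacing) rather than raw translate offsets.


A long wooden bench with a 1459 mm (x) × 420 mm (y) seat, 43 mm thick, its top surface 473 mm above the floor. Four 41 mm square legs at the seat corners, flush with the edges, run from z = 0 to the seat underside.


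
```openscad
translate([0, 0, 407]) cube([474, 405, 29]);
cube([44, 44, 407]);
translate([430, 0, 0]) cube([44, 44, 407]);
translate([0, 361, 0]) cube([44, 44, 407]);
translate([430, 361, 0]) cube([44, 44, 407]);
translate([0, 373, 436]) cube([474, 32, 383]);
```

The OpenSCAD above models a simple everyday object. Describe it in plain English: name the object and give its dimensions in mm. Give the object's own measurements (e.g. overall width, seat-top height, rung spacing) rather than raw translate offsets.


A chair. The seat is a 474×405×29 mm slab with its top at z = 436 mm, on four 44×44 mm corner legs (flush with the seat edges, standing on z = 0). A flat backrest 32 mm thick, 383 mm tall, spans the full seat width and rises from the seat top along its +y edge, rear face flush with the rear of the seat.


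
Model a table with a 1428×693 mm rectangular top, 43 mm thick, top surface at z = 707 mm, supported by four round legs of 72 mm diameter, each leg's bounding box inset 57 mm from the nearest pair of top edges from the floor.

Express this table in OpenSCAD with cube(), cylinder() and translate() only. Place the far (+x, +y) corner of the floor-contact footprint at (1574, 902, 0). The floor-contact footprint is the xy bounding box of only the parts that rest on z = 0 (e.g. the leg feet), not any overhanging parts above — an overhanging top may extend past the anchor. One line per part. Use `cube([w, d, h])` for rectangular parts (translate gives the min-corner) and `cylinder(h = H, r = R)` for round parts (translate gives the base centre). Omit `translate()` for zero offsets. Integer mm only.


// leg_h = 707 - 43 = 664
translate([203, 266, 664]) cube([1428, 693, 43]);
translate([296, 359, 0]) cylinder(h = 664, r = 36);
translate([1538, 359, 0]) cylinder(h = 664, r = 36);
translate([296, 866, 0]) cylinder(h = 664, r = 36);
translate([1538, 866, 0]) cylinder(h = 664, r = 36);


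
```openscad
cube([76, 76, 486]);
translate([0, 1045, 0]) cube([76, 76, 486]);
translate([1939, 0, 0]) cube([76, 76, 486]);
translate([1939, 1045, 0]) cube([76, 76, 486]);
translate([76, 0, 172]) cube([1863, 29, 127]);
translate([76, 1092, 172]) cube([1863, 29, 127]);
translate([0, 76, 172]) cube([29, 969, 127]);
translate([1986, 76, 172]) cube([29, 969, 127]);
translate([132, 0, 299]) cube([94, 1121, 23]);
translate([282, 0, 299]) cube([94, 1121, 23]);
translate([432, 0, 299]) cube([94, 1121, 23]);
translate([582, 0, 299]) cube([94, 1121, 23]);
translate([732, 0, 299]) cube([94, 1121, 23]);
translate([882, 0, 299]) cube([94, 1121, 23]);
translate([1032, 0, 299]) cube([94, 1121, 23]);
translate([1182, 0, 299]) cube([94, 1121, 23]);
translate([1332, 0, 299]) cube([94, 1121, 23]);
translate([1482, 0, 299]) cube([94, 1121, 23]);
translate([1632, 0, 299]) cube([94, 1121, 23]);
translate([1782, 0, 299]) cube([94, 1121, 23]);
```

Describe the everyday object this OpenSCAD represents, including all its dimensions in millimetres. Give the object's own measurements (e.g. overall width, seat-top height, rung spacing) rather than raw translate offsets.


A bed frame 2015 mm long (x) by 1121 mm wide (y). Four 76×76 mm corner posts, 486 mm tall, at the corners of the footprint. Four rails of 29 mm thickness and 127 mm height run between adjacent posts with their undersides at z = 172 mm, their outer faces flush with the outside of the frame (the two x-running rails run between the posts' inner faces; the two y-running rails run between the posts' inner faces). 12 slats, each 94 mm wide (x) and 23 mm thick, lie across the top of the two x-running rails, running the full 1121 mm width of the frame in y; along x they sit between the end posts with a 56 mm gap after the −x posts and between neighbouring slats, leaving 63 mm before the +x posts.


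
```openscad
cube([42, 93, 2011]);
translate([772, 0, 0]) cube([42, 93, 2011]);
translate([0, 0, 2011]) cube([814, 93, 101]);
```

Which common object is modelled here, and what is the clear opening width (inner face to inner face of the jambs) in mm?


A door frame. The clear opening width is 730 mm.

Two 2011 mm tall posts with a header on top — a door frame. The left jamb is 42 mm wide at x = 0; the right jamb starts at x = 772. The clear opening is 772 − 42 = 730 mm.


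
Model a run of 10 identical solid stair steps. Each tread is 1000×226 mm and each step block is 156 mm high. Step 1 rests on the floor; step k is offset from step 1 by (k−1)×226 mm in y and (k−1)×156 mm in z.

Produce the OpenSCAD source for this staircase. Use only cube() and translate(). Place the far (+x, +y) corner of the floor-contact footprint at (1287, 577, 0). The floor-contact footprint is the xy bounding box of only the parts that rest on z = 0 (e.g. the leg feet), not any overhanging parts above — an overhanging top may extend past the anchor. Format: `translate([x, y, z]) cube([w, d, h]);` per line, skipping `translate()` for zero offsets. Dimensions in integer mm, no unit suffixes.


translate([287, 351, 0]) cube([1000, 226, 156]);
translate([287, 577, 156]) cube([1000, 226, 156]);
translate([287, 803, 312]) cube([1000, 226, 156]);
translate([287, 1029, 468]) cube([1000, 226, 156]);
translate([287, 1255, 624]) cube([1000, 226, 156]);
translate([287, 1481, 780]) cube([1000, 226, 156]);
translate([287, 1707, 936]) cube([1000, 226, 156]);
translate([287, 1933, 1092]) cube([1000, 226, 156]);
translate([287, 2159, 1248]) cube([1000, 226, 156]);
translate([287, 2385, 1404]) cube([1000, 226, 156]);


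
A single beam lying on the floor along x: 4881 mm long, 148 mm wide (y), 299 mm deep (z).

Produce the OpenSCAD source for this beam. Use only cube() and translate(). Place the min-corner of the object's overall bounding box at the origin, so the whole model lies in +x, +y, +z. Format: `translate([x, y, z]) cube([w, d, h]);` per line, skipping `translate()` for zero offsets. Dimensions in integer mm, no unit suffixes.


cube([4881, 148, 299]);


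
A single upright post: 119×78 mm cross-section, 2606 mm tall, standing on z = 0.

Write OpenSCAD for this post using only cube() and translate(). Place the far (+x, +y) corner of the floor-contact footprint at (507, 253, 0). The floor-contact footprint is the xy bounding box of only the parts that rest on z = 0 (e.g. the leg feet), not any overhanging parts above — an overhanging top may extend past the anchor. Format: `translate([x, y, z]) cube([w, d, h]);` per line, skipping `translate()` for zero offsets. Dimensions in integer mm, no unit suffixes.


translate([388, 175, 0]) cube([119, 78, 2606]);


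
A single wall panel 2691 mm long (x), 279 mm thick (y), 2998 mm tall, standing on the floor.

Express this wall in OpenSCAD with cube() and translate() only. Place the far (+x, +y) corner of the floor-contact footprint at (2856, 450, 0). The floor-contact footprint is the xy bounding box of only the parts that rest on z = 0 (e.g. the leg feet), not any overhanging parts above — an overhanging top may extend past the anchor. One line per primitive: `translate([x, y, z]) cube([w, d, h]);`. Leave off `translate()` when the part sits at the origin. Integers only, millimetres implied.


translate([165, 171, 0]) cube([2691, 279, 2998]);


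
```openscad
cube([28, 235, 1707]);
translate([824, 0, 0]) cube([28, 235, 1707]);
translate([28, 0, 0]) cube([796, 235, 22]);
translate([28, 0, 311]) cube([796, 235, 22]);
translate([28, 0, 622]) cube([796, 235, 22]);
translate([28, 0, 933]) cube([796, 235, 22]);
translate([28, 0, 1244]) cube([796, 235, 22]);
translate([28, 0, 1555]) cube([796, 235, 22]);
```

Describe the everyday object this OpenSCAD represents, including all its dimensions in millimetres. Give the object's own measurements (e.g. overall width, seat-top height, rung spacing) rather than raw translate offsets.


An open bookshelf. Two side panels, each 28 mm thick, 235 mm deep and 1707 mm tall, stand 852 mm apart (outside-to-outside). Between them sit 6 shelves, each 22 mm thick and 235 mm deep, spanning the full gap between the sides. The bottom shelf rests on the floor (its underside at z = 0) and the clear gap between one shelf's top and the next shelf's underside is 289 mm.


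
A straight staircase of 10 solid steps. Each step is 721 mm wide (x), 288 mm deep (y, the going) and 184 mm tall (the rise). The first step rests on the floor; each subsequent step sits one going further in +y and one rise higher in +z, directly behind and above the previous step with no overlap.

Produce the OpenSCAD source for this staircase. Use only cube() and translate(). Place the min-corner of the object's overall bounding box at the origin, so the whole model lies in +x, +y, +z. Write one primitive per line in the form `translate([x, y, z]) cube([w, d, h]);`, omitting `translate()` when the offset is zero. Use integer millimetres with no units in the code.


cube([721, 288, 184]);
translate([0, 288, 184]) cube([721, 288, 184]);
translate([0, 576, 368]) cube([721, 288, 184]);
translate([0, 864, 552]) cube([721, 288, 184]);
translate([0, 1152, 736]) cube([721, 288, 184]);
translate([0, 1440, 920]) cube([721, 288, 184]);
translate([0, 1728, 1104]) cube([721, 288, 184]);
translate([0, 2016, 1288]) cube([721, 288, 184]);
translate([0, 2304, 1472]) cube([721, 288, 184]);
translate([0, 2592, 1656]) cube([721, 288, 184]);


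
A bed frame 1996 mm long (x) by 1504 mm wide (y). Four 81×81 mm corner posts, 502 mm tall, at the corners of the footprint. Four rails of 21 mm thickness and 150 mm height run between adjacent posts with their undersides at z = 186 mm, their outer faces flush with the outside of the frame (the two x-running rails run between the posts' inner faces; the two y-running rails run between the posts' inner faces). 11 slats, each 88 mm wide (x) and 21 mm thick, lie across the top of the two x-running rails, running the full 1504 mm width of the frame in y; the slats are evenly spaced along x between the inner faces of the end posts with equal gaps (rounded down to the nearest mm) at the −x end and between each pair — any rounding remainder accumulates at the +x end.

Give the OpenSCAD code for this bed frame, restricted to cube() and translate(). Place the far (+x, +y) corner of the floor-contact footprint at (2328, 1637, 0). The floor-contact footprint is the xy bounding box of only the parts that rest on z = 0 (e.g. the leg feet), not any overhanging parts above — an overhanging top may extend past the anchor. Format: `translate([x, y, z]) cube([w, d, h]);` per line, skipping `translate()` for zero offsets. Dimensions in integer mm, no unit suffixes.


// slat z = rail_z + rail_h = 186 + 150 = 336
// slat gap = ⌊(1834 − 11·88) / 12⌋ = 72
translate([332, 133, 0]) cube([81, 81, 502]);
translate([332, 1556, 0]) cube([81, 81, 502]);
translate([2247, 133, 0]) cube([81, 81, 502]);
translate([2247, 1556, 0]) cube([81, 81, 502]);
translate([413, 133, 186]) cube([1834, 21, 150]);
translate([413, 1616, 186]) cube([1834, 21, 150]);
translate([332, 214, 186]) cube([21, 1342, 150]);
translate([2307, 214, 186]) cube([21, 1342, 150]);
translate([485, 133, 336]) cube([88, 1504, 21]);
translate([645, 133, 336]) cube([88, 1504, 21]);
translate([805, 133, 336]) cube([88, 1504, 21]);
translate([965, 133, 336]) cube([88, 1504, 21]);
translate([1125, 133, 336]) cube([88, 1504, 21]);
translate([1285, 133, 336]) cube([88, 1504, 21]);
translate([1445, 133, 336]) cube([88, 1504, 21]);
translate([1605, 133, 336]) cube([88, 1504, 21]);
translate([1765, 133, 336]) cube([88, 1504, 21]);
translate([1925, 133, 336]) cube([88, 1504, 21]);
translate([2085, 133, 336]) cube([88, 1504, 21]);
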